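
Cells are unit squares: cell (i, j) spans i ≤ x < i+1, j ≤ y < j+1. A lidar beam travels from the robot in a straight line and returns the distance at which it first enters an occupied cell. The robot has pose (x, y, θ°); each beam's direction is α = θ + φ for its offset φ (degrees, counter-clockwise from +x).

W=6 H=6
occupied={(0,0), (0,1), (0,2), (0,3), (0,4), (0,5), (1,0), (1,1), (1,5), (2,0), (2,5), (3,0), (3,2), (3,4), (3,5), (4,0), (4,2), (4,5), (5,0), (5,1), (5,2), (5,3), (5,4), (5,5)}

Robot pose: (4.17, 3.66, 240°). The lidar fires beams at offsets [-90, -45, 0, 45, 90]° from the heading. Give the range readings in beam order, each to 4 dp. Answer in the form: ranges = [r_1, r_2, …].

beam 1: φ=-90°, α=150°
  direction (-0.8660, 0.5000); cell (4,3); t to first gridline: x 0.1963, y 0.6800 (then +1.1547 / +2.0000)
    (3,3) via x @ 0.1963
    (3,4) via y @ 0.6800  # hit
  → r_1 = 0.6800
beam 2: φ=-45°, α=195°
  direction (-0.9659, -0.2588); cell (4,3); t to first gridline: x 0.1760, y 2.5500 (then +1.0353 / +3.8637)
    (3,3) via x @ 0.1760
    (2,3) via x @ 1.2113
    (1,3) via x @ 2.2465
    (1,2) via y @ 2.5500
    (0,2) via x @ 3.2818  # hit
  → r_2 = 3.2818
beam 3: φ=0°, α=240°
  direction (-0.5000, -0.8660); cell (4,3); t to first gridline: x 0.3400, y 0.7621 (then +2.0000 / +1.1547)
    (3,3) via x @ 0.3400
    (3,2) via y @ 0.7621  # hit
  → r_3 = 0.7621
beam 4: φ=45°, α=285°
  direction (0.2588, -0.9659); cell (4,3); t to first gridline: x 3.2069, y 0.6833 (then +3.8637 / +1.0353)
    (4,2) via y @ 0.6833  # hit
  → r_4 = 0.6833
beam 5: φ=90°, α=330°
  direction (0.8660, -0.5000); cell (4,3); t to first gridline: x 0.9584, y 1.3200 (then +1.1547 / +2.0000)
    (5,3) via x @ 0.9584  # hit
  → r_5 = 0.9584

ranges = [0.6800, 3.2818, 0.7621, 0.6833, 0.9584]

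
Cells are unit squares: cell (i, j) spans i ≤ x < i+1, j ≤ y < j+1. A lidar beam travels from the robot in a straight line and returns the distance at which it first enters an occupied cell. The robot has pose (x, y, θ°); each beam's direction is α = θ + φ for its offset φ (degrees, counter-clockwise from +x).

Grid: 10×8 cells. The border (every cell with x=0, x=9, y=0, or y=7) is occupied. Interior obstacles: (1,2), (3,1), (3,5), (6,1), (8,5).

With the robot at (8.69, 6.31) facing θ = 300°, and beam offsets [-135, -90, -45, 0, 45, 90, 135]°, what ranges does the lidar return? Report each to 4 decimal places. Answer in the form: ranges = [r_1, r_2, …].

beam 1: φ=-135°, α=165°
  dir = (cos 165°, sin 165°) = (-0.9659, 0.2588); from cell (8,6)
  next x-line at t=0.7143, next y-line at t=2.6660; Δt_x=1.0353, Δt_y=3.8637
    x: enter (7,6) at t=0.7143
    x: enter (6,6) at t=1.7496
    y: enter (6,7) at t=2.6660 ← occupied
  → r_1 = 2.6660
beam 2: φ=-90°, α=210°
  dir = (cos 210°, sin 210°) = (-0.8660, -0.5000); from cell (8,6)
  next x-line at t=0.7967, next y-line at t=0.6200; Δt_x=1.1547, Δt_y=2.0000
    y: enter (8,5) at t=0.6200 ← occupied
  → r_2 = 0.6200
beam 3: φ=-45°, α=255°
  dir = (cos 255°, sin 255°) = (-0.2588, -0.9659); from cell (8,6)
  next x-line at t=2.6660, next y-line at t=0.3209; Δt_x=3.8637, Δt_y=1.0353
    y: enter (8,5) at t=0.3209 ← occupied
  → r_3 = 0.3209
beam 4: φ=0°, α=300°
  dir = (cos 300°, sin 300°) = (0.5000, -0.8660); from cell (8,6)
  next x-line at t=0.6200, next y-line at t=0.3580; Δt_x=2.0000, Δt_y=1.1547
    y: enter (8,5) at t=0.3580 ← occupied
  → r_4 = 0.3580
beam 5: φ=45°, α=345°
  dir = (cos 345°, sin 345°) = (0.9659, -0.2588); from cell (8,6)
  next x-line at t=0.3209, next y-line at t=1.1977; Δt_x=1.0353, Δt_y=3.8637
    x: enter (9,6) at t=0.3209 ← occupied
  → r_5 = 0.3209
beam 6: φ=90°, α=30°
  dir = (cos 30°, sin 30°) = (0.8660, 0.5000); from cell (8,6)
  next x-line at t=0.3580, next y-line at t=1.3800; Δt_x=1.1547, Δt_y=2.0000
    x: enter (9,6) at t=0.3580 ← occupied
  → r_6 = 0.3580
beam 7: φ=135°, α=75°
  dir = (cos 75°, sin 75°) = (0.2588, 0.9659); from cell (8,6)
  next x-line at t=1.1977, next y-line at t=0.7143; Δt_x=3.8637, Δt_y=1.0353
    y: enter (8,7) at t=0.7143 ← occupied
  → r_7 = 0.7143

ranges = [2.6660, 0.6200, 0.3209, 0.3580, 0.3209, 0.3580, 0.7143]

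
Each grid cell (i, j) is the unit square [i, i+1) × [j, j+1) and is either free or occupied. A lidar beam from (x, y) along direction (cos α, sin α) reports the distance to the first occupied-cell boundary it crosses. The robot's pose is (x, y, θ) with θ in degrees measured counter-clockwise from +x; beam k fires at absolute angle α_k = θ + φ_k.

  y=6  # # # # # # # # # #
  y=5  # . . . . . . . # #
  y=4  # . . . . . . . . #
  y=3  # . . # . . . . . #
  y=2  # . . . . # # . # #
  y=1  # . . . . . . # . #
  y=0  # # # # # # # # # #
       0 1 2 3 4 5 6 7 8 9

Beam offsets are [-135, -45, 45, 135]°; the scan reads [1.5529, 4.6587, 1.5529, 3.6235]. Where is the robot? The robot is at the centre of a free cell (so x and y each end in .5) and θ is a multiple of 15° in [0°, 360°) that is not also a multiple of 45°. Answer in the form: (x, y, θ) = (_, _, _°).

Enumerate (i+0.5, j+0.5, θ) over the 34 free cells and 16 admissible headings. For each, cast all 4 beams and compare to the given ranges.
  (6.5, 4.5, 15°): beam 1 = 1.7321 ≠ 1.5529 ✗
  (7.5, 2.5, 105°): beam 1 = 0.5774 ≠ 1.5529 ✗
  (2.5, 3.5, 240°): beam 1 = 2.5882 ≠ 1.5529 ✗
  (4.5, 4.5, 330°): beam 1 = 3.6235 ≠ 1.5529 ✗
  (7.5, 4.5, 255°): beam 1 = 1.7321 ≠ 1.5529 ✗
  …
  (5.5, 4.5, 210°): r_1=1.5529, r_2=4.6587, r_3=1.5529, r_4=3.6235 — all match ✓
No second candidate reproduces the full scan.

(x, y, θ) = (5.5, 4.5, 210°)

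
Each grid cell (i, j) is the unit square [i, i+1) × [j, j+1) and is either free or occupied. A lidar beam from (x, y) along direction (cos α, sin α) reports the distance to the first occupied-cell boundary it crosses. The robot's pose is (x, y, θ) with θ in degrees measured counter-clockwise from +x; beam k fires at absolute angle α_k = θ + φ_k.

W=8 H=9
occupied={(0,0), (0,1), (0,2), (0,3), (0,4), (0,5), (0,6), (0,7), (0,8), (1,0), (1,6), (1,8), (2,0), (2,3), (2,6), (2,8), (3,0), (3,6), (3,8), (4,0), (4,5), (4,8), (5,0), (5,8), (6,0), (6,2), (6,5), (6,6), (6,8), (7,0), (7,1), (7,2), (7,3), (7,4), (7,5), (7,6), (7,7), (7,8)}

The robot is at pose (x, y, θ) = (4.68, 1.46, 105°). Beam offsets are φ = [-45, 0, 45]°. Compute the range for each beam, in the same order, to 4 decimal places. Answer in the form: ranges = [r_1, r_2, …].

beam 1: φ=-45°, α=60°
  d=(0.5000,0.8660)  start (4,1)  tX=0.6400 tY=0.6235  stride 1/|dx|=2.0000 1/|dy|=1.1547
    cross y-line → (4,2), t=0.6235
    cross x-line → (5,2), t=0.6400
    cross y-line → (5,3), t=1.7782
    cross x-line → (6,3), t=2.6400
    cross y-line → (6,4), t=2.9329
    cross y-line → (6,5), t=4.0876 (wall)
  → r_1 = 4.0876
beam 2: φ=0°, α=105°
  d=(-0.2588,0.9659)  start (4,1)  tX=2.6273 tY=0.5590  stride 1/|dx|=3.8637 1/|dy|=1.0353
    cross y-line → (4,2), t=0.5590
    cross y-line → (4,3), t=1.5943
    cross x-line → (3,3), t=2.6273
    cross y-line → (3,4), t=2.6296
    cross y-line → (3,5), t=3.6649
    cross y-line → (3,6), t=4.7002 (wall)
  → r_2 = 4.7002
beam 3: φ=45°, α=150°
  d=(-0.8660,0.5000)  start (4,1)  tX=0.7852 tY=1.0800  stride 1/|dx|=1.1547 1/|dy|=2.0000
    cross x-line → (3,1), t=0.7852
    cross y-line → (3,2), t=1.0800
    cross x-line → (2,2), t=1.9399
    cross y-line → (2,3), t=3.0800 (wall)
  → r_3 = 3.0800

ranges = [4.0876, 4.7002, 3.0800]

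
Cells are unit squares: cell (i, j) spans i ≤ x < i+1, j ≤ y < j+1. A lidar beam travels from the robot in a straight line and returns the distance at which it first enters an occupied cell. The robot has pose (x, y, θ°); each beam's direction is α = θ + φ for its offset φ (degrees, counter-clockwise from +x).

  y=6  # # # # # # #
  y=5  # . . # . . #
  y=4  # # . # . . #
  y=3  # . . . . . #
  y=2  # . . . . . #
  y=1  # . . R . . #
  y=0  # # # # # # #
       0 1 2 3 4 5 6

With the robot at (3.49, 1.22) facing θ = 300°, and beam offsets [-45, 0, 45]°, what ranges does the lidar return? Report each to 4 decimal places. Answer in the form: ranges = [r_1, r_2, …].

beam 1: φ=-45°, α=255°
  cosα=-0.2588 sinα=-0.9659 | (3,1) | tMaxX 1.8932 tMaxY 0.2278 | tΔX 3.8637 tΔY 1.0353
    t=0.2278 [y] (3,0) — stop
  → r_1 = 0.2278
beam 2: φ=0°, α=300°
  cosα=0.5000 sinα=-0.8660 | (3,1) | tMaxX 1.0200 tMaxY 0.2540 | tΔX 2.0000 tΔY 1.1547
    t=0.2540 [y] (3,0) — stop
  → r_2 = 0.2540
beam 3: φ=45°, α=345°
  cosα=0.9659 sinα=-0.2588 | (3,1) | tMaxX 0.5280 tMaxY 0.8500 | tΔX 1.0353 tΔY 3.8637
    t=0.5280 [x] (4,1)
    t=0.8500 [y] (4,0) — stop
  → r_3 = 0.8500

ranges = [0.2278, 0.2540, 0.8500]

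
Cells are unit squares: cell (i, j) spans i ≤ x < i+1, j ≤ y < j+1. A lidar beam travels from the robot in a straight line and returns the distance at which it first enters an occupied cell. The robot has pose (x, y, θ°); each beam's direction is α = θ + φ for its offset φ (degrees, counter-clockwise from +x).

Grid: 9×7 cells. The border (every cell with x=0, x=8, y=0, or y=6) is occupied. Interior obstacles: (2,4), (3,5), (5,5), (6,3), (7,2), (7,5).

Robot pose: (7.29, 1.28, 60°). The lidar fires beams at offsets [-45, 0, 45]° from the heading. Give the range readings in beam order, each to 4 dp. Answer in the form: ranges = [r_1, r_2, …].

ranges = [0.7350, 0.8314, 0.7454]

beam 1: φ=-45°, α=15°
  d=(0.9659,0.2588)  start (7,1)  tX=0.7350 tY=2.7819  stride 1/|dx|=1.0353 1/|dy|=3.8637
    cross x-line → (8,1), t=0.7350 (wall)
  → r_1 = 0.7350
beam 2: φ=0°, α=60°
  d=(0.5000,0.8660)  start (7,1)  tX=1.4200 tY=0.8314  stride 1/|dx|=2.0000 1/|dy|=1.1547
    cross y-line → (7,2), t=0.8314 (wall)
  → r_2 = 0.8314
beam 3: φ=45°, α=105°
  d=(-0.2588,0.9659)  start (7,1)  tX=1.1205 tY=0.7454  stride 1/|dx|=3.8637 1/|dy|=1.0353
    cross y-line → (7,2), t=0.7454 (wall)
  → r_3 = 0.7454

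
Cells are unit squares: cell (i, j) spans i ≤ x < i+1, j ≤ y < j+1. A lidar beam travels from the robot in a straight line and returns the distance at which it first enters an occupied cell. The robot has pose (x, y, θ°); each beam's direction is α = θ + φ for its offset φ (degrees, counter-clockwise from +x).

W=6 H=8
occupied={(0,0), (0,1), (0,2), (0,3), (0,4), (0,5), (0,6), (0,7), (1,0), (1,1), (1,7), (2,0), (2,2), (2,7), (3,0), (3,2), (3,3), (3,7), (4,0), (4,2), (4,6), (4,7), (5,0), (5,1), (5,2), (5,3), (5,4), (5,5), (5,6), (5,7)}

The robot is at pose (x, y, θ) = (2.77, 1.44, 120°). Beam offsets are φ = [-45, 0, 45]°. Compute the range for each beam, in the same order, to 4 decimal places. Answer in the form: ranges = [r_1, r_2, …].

ranges = [0.5798, 0.6466, 0.7972]

beam 1: φ=-45°, α=75°
  direction (0.2588, 0.9659); cell (2,1); t to first gridline: x 0.8887, y 0.5798 (then +3.8637 / +1.0353)
    (2,2) via y @ 0.5798  # hit
  → r_1 = 0.5798
beam 2: φ=0°, α=120°
  direction (-0.5000, 0.8660); cell (2,1); t to first gridline: x 1.5400, y 0.6466 (then +2.0000 / +1.1547)
    (2,2) via y @ 0.6466  # hit
  → r_2 = 0.6466
beam 3: φ=45°, α=165°
  direction (-0.9659, 0.2588); cell (2,1); t to first gridline: x 0.7972, y 2.1637 (then +1.0353 / +3.8637)
    (1,1) via x @ 0.7972  # hit
  → r_3 = 0.7972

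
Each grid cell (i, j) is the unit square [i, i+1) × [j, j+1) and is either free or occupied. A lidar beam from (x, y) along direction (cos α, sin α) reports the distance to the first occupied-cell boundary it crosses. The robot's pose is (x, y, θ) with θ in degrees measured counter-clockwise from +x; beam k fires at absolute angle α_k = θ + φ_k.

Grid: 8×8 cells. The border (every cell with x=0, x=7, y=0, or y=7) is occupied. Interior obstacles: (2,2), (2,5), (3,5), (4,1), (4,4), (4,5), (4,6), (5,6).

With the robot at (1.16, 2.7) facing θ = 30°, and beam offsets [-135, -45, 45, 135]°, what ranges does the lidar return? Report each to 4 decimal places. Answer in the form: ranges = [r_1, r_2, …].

beam 1: φ=-135°, α=255°
  dir = (cos 255°, sin 255°) = (-0.2588, -0.9659); from cell (1,2)
  next x-line at t=0.6182, next y-line at t=0.7247; Δt_x=3.8637, Δt_y=1.0353
    x: enter (0,2) at t=0.6182 ← occupied
  → r_1 = 0.6182
beam 2: φ=-45°, α=345°
  dir = (cos 345°, sin 345°) = (0.9659, -0.2588); from cell (1,2)
  next x-line at t=0.8696, next y-line at t=2.7046; Δt_x=1.0353, Δt_y=3.8637
    x: enter (2,2) at t=0.8696 ← occupied
  → r_2 = 0.8696
beam 3: φ=45°, α=75°
  dir = (cos 75°, sin 75°) = (0.2588, 0.9659); from cell (1,2)
  next x-line at t=3.2455, next y-line at t=0.3106; Δt_x=3.8637, Δt_y=1.0353
    y: enter (1,3) at t=0.3106
    y: enter (1,4) at t=1.3459
    y: enter (1,5) at t=2.3811
    x: enter (2,5) at t=3.2455 ← occupied
  → r_3 = 3.2455
beam 4: φ=135°, α=165°
  dir = (cos 165°, sin 165°) = (-0.9659, 0.2588); from cell (1,2)
  next x-line at t=0.1656, next y-line at t=1.1591; Δt_x=1.0353, Δt_y=3.8637
    x: enter (0,2) at t=0.1656 ← occupied
  → r_4 = 0.1656

ranges = [0.6182, 0.8696, 3.2455, 0.1656]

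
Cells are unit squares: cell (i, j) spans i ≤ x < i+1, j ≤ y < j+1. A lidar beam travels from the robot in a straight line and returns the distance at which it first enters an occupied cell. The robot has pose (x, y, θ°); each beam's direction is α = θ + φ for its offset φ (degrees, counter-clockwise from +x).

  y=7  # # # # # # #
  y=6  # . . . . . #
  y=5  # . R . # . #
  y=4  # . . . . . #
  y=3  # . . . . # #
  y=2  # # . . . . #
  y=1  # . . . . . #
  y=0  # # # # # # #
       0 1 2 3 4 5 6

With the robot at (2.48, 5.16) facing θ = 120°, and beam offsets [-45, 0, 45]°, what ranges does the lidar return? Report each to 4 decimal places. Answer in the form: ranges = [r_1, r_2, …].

ranges = [1.9049, 2.1246, 1.5322]

beam 1: φ=-45°, α=75°
  direction (0.2588, 0.9659); cell (2,5); t to first gridline: x 2.0091, y 0.8696 (then +3.8637 / +1.0353)
    (2,6) via y @ 0.8696
    (2,7) via y @ 1.9049  # hit
  → r_1 = 1.9049
beam 2: φ=0°, α=120°
  direction (-0.5000, 0.8660); cell (2,5); t to first gridline: x 0.9600, y 0.9699 (then +2.0000 / +1.1547)
    (1,5) via x @ 0.9600
    (1,6) via y @ 0.9699
    (1,7) via y @ 2.1246  # hit
  → r_2 = 2.1246
beam 3: φ=45°, α=165°
  direction (-0.9659, 0.2588); cell (2,5); t to first gridline: x 0.4969, y 3.2455 (then +1.0353 / +3.8637)
    (1,5) via x @ 0.4969
    (0,5) via x @ 1.5322  # hit
  → r_3 = 1.5322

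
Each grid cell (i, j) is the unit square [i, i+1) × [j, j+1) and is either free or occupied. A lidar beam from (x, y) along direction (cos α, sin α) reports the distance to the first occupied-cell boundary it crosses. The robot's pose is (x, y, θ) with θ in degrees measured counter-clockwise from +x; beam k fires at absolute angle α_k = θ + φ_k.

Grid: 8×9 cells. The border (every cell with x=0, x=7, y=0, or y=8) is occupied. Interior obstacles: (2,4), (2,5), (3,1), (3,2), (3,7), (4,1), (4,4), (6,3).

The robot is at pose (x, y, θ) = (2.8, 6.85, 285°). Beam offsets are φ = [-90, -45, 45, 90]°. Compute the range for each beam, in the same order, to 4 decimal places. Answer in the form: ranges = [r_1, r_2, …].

beam 1: φ=-90°, α=195°
  cosα=-0.9659 sinα=-0.2588 | (2,6) | tMaxX 0.8282 tMaxY 3.2841 | tΔX 1.0353 tΔY 3.8637
    t=0.8282 [x] (1,6)
    t=1.8635 [x] (0,6) — stop
  → r_1 = 1.8635
beam 2: φ=-45°, α=240°
  cosα=-0.5000 sinα=-0.8660 | (2,6) | tMaxX 1.6000 tMaxY 0.9815 | tΔX 2.0000 tΔY 1.1547
    t=0.9815 [y] (2,5) — stop
  → r_2 = 0.9815
beam 3: φ=45°, α=330°
  cosα=0.8660 sinα=-0.5000 | (2,6) | tMaxX 0.2309 tMaxY 1.7000 | tΔX 1.1547 tΔY 2.0000
    t=0.2309 [x] (3,6)
    t=1.3856 [x] (4,6)
    t=1.7000 [y] (4,5)
    t=2.5403 [x] (5,5)
    t=3.6950 [x] (6,5)
    t=3.7000 [y] (6,4)
    t=4.8497 [x] (7,4) — stop
  → r_3 = 4.8497
beam 4: φ=90°, α=15°
  cosα=0.9659 sinα=0.2588 | (2,6) | tMaxX 0.2071 tMaxY 0.5796 | tΔX 1.0353 tΔY 3.8637
    t=0.2071 [x] (3,6)
    t=0.5796 [y] (3,7) — stop
  → r_4 = 0.5796

ranges = [1.8635, 0.9815, 4.8497, 0.5796]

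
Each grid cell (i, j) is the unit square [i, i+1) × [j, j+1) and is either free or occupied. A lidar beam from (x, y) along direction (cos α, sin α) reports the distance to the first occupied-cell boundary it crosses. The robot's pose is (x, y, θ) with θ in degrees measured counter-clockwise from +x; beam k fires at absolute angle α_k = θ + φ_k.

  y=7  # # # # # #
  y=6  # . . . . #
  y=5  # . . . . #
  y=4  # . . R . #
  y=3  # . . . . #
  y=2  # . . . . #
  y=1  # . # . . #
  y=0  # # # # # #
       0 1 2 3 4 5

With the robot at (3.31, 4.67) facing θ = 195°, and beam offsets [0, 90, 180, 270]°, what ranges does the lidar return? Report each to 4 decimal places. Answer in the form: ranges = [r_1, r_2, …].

ranges = [2.3915, 3.7995, 1.7496, 2.4122]

beam 1: φ=0°, α=195°
  cosα=-0.9659 sinα=-0.2588 | (3,4) | tMaxX 0.3209 tMaxY 2.5887 | tΔX 1.0353 tΔY 3.8637
    t=0.3209 [x] (2,4)
    t=1.3562 [x] (1,4)
    t=2.3915 [x] (0,4) — stop
  → r_1 = 2.3915
beam 2: φ=90°, α=285°
  cosα=0.2588 sinα=-0.9659 | (3,4) | tMaxX 2.6660 tMaxY 0.6936 | tΔX 3.8637 tΔY 1.0353
    t=0.6936 [y] (3,3)
    t=1.7289 [y] (3,2)
    t=2.6660 [x] (4,2)
    t=2.7642 [y] (4,1)
    t=3.7995 [y] (4,0) — stop
  → r_2 = 3.7995
beam 3: φ=180°, α=15°
  cosα=0.9659 sinα=0.2588 | (3,4) | tMaxX 0.7143 tMaxY 1.2750 | tΔX 1.0353 tΔY 3.8637
    t=0.7143 [x] (4,4)
    t=1.2750 [y] (4,5)
    t=1.7496 [x] (5,5) — stop
  → r_3 = 1.7496
beam 4: φ=270°, α=105°
  cosα=-0.2588 sinα=0.9659 | (3,4) | tMaxX 1.1977 tMaxY 0.3416 | tΔX 3.8637 tΔY 1.0353
    t=0.3416 [y] (3,5)
    t=1.1977 [x] (2,5)
    t=1.3769 [y] (2,6)
    t=2.4122 [y] (2,7) — stop
  → r_4 = 2.4122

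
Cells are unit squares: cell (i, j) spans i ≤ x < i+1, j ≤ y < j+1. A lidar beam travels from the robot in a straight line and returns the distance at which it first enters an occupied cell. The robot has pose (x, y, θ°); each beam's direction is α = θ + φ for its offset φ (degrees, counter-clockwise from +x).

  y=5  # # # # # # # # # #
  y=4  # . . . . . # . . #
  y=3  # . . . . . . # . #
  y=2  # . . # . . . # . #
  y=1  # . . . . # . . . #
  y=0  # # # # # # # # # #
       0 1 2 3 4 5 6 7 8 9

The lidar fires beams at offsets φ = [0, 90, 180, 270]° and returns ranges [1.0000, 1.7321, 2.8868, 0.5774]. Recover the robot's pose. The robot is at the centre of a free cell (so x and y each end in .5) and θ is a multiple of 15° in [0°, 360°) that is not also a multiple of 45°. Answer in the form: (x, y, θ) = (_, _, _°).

(x, y, θ) = (4.5, 4.5, 150°)

The pose lattice has 27·16 = 432 candidates. Test each by forward raycasting.
  (5.5, 2.5, 300°): beam 1 = 0.5774 ≠ 1.0000 ✗
  (1.5, 1.5, 330°): beam 2 = 4.0415 ≠ 1.7321 ✗
  (5.5, 4.5, 345°): beam 1 = 0.5176 ≠ 1.0000 ✗
  …
  (4.5, 4.5, 150°): r_1=1.0000, r_2=1.7321, r_3=2.8868, r_4=0.5774 — all match ✓
No second candidate reproduces the full scan.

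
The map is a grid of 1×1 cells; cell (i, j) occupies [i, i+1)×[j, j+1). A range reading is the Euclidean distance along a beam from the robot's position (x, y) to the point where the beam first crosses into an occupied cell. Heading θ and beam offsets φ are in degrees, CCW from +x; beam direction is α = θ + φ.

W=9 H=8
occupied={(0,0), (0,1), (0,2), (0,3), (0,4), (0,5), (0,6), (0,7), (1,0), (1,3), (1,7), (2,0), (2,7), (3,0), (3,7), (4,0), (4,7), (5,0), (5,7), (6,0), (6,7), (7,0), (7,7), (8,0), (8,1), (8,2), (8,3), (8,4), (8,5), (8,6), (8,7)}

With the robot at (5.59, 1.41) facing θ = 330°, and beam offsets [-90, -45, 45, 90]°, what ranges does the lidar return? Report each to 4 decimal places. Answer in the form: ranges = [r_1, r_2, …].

beam 1: φ=-90°, α=240°
  direction (-0.5000, -0.8660); cell (5,1); t to first gridline: x 1.1800, y 0.4734 (then +2.0000 / +1.1547)
    (5,0) via y @ 0.4734  # hit
  → r_1 = 0.4734
beam 2: φ=-45°, α=285°
  direction (0.2588, -0.9659); cell (5,1); t to first gridline: x 1.5841, y 0.4245 (then +3.8637 / +1.0353)
    (5,0) via y @ 0.4245  # hit
  → r_2 = 0.4245
beam 3: φ=45°, α=15°
  direction (0.9659, 0.2588); cell (5,1); t to first gridline: x 0.4245, y 2.2796 (then +1.0353 / +3.8637)
    (6,1) via x @ 0.4245
    (7,1) via x @ 1.4597
    (7,2) via y @ 2.2796
    (8,2) via x @ 2.4950  # hit
  → r_3 = 2.4950
beam 4: φ=90°, α=60°
  direction (0.5000, 0.8660); cell (5,1); t to first gridline: x 0.8200, y 0.6813 (then +2.0000 / +1.1547)
    (5,2) via y @ 0.6813
    (6,2) via x @ 0.8200
    (6,3) via y @ 1.8360
    (7,3) via x @ 2.8200
    (7,4) via y @ 2.9907
    (7,5) via y @ 4.1454
    (8,5) via x @ 4.8200  # hit
  → r_4 = 4.8200

ranges = [0.4734, 0.4245, 2.4950, 4.8200]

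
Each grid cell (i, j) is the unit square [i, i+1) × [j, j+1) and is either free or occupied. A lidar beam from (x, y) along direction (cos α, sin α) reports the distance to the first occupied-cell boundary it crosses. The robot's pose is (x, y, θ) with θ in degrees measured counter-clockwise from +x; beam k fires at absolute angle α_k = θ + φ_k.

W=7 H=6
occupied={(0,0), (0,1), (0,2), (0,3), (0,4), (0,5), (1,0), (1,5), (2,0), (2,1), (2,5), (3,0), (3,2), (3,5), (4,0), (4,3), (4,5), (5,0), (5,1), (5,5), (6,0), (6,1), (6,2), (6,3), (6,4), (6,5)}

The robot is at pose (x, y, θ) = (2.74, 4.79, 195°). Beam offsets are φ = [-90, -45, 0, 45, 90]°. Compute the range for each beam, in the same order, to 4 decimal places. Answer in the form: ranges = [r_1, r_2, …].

beam 1: φ=-90°, α=105°
  cosα=-0.2588 sinα=0.9659 | (2,4) | tMaxX 2.8591 tMaxY 0.2174 | tΔX 3.8637 tΔY 1.0353
    t=0.2174 [y] (2,5) — stop
  → r_1 = 0.2174
beam 2: φ=-45°, α=150°
  cosα=-0.8660 sinα=0.5000 | (2,4) | tMaxX 0.8545 tMaxY 0.4200 | tΔX 1.1547 tΔY 2.0000
    t=0.4200 [y] (2,5) — stop
  → r_2 = 0.4200
beam 3: φ=0°, α=195°
  cosα=-0.9659 sinα=-0.2588 | (2,4) | tMaxX 0.7661 tMaxY 3.0523 | tΔX 1.0353 tΔY 3.8637
    t=0.7661 [x] (1,4)
    t=1.8014 [x] (0,4) — stop
  → r_3 = 1.8014
beam 4: φ=45°, α=240°
  cosα=-0.5000 sinα=-0.8660 | (2,4) | tMaxX 1.4800 tMaxY 0.9122 | tΔX 2.0000 tΔY 1.1547
    t=0.9122 [y] (2,3)
    t=1.4800 [x] (1,3)
    t=2.0669 [y] (1,2)
    t=3.2216 [y] (1,1)
    t=3.4800 [x] (0,1) — stop
  → r_4 = 3.4800
beam 5: φ=90°, α=285°
  cosα=0.2588 sinα=-0.9659 | (2,4) | tMaxX 1.0046 tMaxY 0.8179 | tΔX 3.8637 tΔY 1.0353
    t=0.8179 [y] (2,3)
    t=1.0046 [x] (3,3)
    t=1.8531 [y] (3,2) — stop
  → r_5 = 1.8531

ranges = [0.2174, 0.4200, 1.8014, 3.4800, 1.8531]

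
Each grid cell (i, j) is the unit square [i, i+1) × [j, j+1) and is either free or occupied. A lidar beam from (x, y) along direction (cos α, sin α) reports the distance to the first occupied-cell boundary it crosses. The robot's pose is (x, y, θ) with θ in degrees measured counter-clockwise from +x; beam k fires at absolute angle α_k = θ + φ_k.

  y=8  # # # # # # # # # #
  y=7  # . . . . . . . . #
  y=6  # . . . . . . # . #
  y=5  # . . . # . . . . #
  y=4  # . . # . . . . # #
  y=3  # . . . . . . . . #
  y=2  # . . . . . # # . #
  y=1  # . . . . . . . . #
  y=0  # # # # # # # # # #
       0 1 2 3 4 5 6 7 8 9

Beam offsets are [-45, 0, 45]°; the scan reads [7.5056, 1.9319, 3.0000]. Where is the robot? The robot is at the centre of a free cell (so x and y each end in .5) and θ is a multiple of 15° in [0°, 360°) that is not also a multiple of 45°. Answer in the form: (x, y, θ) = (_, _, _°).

(x, y, θ) = (2.5, 2.5, 75°)

Enumerate (i+0.5, j+0.5, θ) over the 50 free cells and 16 admissible headings. For each, cast all 3 beams and compare to the given ranges.
  (8.5, 3.5, 195°): beam 1 = 4.0415 ≠ 7.5056 ✗
  (7.5, 1.5, 150°): beam 1 = 0.5176 ≠ 7.5056 ✗
  (8.5, 1.5, 150°): beam 1 = 4.6587 ≠ 7.5056 ✗
  (8.5, 1.5, 255°): beam 1 = 1.0000 ≠ 7.5056 ✗
  …
  (2.5, 2.5, 75°): r_1=7.5056, r_2=1.9319, r_3=3.0000 — all match ✓
Unique over the lattice → pose = (2.5, 2.5, 75°).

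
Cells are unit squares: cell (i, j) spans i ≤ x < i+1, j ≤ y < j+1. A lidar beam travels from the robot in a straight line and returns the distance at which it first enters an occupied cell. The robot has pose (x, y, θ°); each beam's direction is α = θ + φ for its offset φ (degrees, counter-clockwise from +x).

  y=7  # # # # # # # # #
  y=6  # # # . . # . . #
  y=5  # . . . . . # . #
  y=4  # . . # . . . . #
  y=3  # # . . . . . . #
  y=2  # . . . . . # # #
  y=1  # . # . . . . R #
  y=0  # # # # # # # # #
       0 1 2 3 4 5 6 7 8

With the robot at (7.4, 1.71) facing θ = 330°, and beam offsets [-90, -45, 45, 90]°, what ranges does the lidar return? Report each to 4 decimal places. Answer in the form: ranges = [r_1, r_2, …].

ranges = [0.8198, 0.7350, 0.6212, 0.3349]

beam 1: φ=-90°, α=240°
  cosα=-0.5000 sinα=-0.8660 | (7,1) | tMaxX 0.8000 tMaxY 0.8198 | tΔX 2.0000 tΔY 1.1547
    t=0.8000 [x] (6,1)
    t=0.8198 [y] (6,0) — stop
  → r_1 = 0.8198
beam 2: φ=-45°, α=285°
  cosα=0.2588 sinα=-0.9659 | (7,1) | tMaxX 2.3182 tMaxY 0.7350 | tΔX 3.8637 tΔY 1.0353
    t=0.7350 [y] (7,0) — stop
  → r_2 = 0.7350
beam 3: φ=45°, α=15°
  cosα=0.9659 sinα=0.2588 | (7,1) | tMaxX 0.6212 tMaxY 1.1205 | tΔX 1.0353 tΔY 3.8637
    t=0.6212 [x] (8,1) — stop
  → r_3 = 0.6212
beam 4: φ=90°, α=60°
  cosα=0.5000 sinα=0.8660 | (7,1) | tMaxX 1.2000 tMaxY 0.3349 | tΔX 2.0000 tΔY 1.1547
    t=0.3349 [y] (7,2) — stop
  → r_4 = 0.3349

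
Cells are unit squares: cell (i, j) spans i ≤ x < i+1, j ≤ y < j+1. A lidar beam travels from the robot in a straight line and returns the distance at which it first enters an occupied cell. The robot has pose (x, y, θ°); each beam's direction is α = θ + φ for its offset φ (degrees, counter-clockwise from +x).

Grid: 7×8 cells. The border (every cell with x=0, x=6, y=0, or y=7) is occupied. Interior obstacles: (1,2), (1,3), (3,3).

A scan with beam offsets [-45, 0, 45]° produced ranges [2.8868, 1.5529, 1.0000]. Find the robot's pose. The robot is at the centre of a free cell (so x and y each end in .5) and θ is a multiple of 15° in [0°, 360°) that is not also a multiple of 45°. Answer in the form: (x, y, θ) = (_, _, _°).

(x, y, θ) = (2.5, 4.5, 165°)

Candidates: 27 free-cell centres × 16 headings = 432 poses. Raycast each; keep the one whose scan matches to 4 dp.
  (3.5, 1.5, 210°): beam 1 = 1.9319 ≠ 2.8868 ✗
  (4.5, 5.5, 15°): beam 1 = 1.7321 ≠ 2.8868 ✗
  (2.5, 4.5, 285°): beam 1 = 1.0000 ≠ 2.8868 ✗
  (1.5, 4.5, 150°): beam 1 = 1.9319 ≠ 2.8868 ✗
  (4.5, 1.5, 30°): beam 1 = 1.5529 ≠ 2.8868 ✗
  …
  (2.5, 4.5, 165°): r_1=2.8868, r_2=1.5529, r_3=1.0000 — all match ✓
No second candidate reproduces the full scan.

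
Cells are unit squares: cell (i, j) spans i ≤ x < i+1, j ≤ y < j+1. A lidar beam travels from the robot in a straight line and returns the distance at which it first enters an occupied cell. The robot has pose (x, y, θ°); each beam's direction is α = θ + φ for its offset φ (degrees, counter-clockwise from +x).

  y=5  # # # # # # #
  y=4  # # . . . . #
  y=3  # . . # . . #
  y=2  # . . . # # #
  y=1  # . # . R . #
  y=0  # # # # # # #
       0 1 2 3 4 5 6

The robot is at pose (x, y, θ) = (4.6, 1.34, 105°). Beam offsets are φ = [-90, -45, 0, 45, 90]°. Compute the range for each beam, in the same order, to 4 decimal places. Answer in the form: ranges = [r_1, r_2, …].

ranges = [1.4494, 0.7621, 0.6833, 4.1569, 1.3137]

beam 1: φ=-90°, α=15°
  direction (0.9659, 0.2588); cell (4,1); t to first gridline: x 0.4141, y 2.5500 (then +1.0353 / +3.8637)
    (5,1) via x @ 0.4141
    (6,1) via x @ 1.4494  # hit
  → r_1 = 1.4494
beam 2: φ=-45°, α=60°
  direction (0.5000, 0.8660); cell (4,1); t to first gridline: x 0.8000, y 0.7621 (then +2.0000 / +1.1547)
    (4,2) via y @ 0.7621  # hit
  → r_2 = 0.7621
beam 3: φ=0°, α=105°
  direction (-0.2588, 0.9659); cell (4,1); t to first gridline: x 2.3182, y 0.6833 (then +3.8637 / +1.0353)
    (4,2) via y @ 0.6833  # hit
  → r_3 = 0.6833
beam 4: φ=45°, α=150°
  direction (-0.8660, 0.5000); cell (4,1); t to first gridline: x 0.6928, y 1.3200 (then +1.1547 / +2.0000)
    (3,1) via x @ 0.6928
    (3,2) via y @ 1.3200
    (2,2) via x @ 1.8475
    (1,2) via x @ 3.0022
    (1,3) via y @ 3.3200
    (0,3) via x @ 4.1569  # hit
  → r_4 = 4.1569
beam 5: φ=90°, α=195°
  direction (-0.9659, -0.2588); cell (4,1); t to first gridline: x 0.6212, y 1.3137 (then +1.0353 / +3.8637)
    (3,1) via x @ 0.6212
    (3,0) via y @ 1.3137  # hit
  → r_5 = 1.3137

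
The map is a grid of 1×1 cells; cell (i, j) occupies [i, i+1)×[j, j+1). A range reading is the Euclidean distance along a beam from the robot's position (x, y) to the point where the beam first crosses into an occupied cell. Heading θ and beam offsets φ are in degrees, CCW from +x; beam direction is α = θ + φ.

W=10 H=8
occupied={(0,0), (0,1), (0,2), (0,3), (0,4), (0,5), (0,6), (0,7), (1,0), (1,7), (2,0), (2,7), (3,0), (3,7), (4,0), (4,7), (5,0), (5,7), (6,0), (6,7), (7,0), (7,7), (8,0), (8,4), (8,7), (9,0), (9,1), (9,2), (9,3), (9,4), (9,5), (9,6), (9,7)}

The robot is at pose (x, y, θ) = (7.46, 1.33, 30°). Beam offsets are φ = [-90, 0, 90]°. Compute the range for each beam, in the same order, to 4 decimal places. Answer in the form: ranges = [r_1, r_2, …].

beam 1: φ=-90°, α=300°
  d=(0.5000,-0.8660)  start (7,1)  tX=1.0800 tY=0.3811  stride 1/|dx|=2.0000 1/|dy|=1.1547
    cross y-line → (7,0), t=0.3811 (wall)
  → r_1 = 0.3811
beam 2: φ=0°, α=30°
  d=(0.8660,0.5000)  start (7,1)  tX=0.6235 tY=1.3400  stride 1/|dx|=1.1547 1/|dy|=2.0000
    cross x-line → (8,1), t=0.6235
    cross y-line → (8,2), t=1.3400
    cross x-line → (9,2), t=1.7782 (wall)
  → r_2 = 1.7782
beam 3: φ=90°, α=120°
  d=(-0.5000,0.8660)  start (7,1)  tX=0.9200 tY=0.7736  stride 1/|dx|=2.0000 1/|dy|=1.1547
    cross y-line → (7,2), t=0.7736
    cross x-line → (6,2), t=0.9200
    cross y-line → (6,3), t=1.9283
    cross x-line → (5,3), t=2.9200
    cross y-line → (5,4), t=3.0831
    cross y-line → (5,5), t=4.2378
    cross x-line → (4,5), t=4.9200
    cross y-line → (4,6), t=5.3925
    cross y-line → (4,7), t=6.5472 (wall)
  → r_3 = 6.5472

ranges = [0.3811, 1.7782, 6.5472]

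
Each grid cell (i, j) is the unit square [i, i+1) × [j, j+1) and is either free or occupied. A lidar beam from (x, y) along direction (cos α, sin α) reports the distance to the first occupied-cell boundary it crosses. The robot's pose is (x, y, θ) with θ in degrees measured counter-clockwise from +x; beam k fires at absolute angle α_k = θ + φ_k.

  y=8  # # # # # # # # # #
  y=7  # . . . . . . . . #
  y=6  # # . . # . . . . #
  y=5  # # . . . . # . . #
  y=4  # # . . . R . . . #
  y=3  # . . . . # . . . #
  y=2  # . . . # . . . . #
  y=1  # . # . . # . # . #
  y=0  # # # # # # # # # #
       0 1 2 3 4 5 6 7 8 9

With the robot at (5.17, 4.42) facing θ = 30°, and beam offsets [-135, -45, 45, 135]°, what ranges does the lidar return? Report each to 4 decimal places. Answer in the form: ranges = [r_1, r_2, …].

ranges = [0.4348, 3.9651, 3.7063, 3.2818]

beam 1: φ=-135°, α=255°
  cosα=-0.2588 sinα=-0.9659 | (5,4) | tMaxX 0.6568 tMaxY 0.4348 | tΔX 3.8637 tΔY 1.0353
    t=0.4348 [y] (5,3) — stop
  → r_1 = 0.4348
beam 2: φ=-45°, α=345°
  cosα=0.9659 sinα=-0.2588 | (5,4) | tMaxX 0.8593 tMaxY 1.6228 | tΔX 1.0353 tΔY 3.8637
    t=0.8593 [x] (6,4)
    t=1.6228 [y] (6,3)
    t=1.8946 [x] (7,3)
    t=2.9298 [x] (8,3)
    t=3.9651 [x] (9,3) — stop
  → r_2 = 3.9651
beam 3: φ=45°, α=75°
  cosα=0.2588 sinα=0.9659 | (5,4) | tMaxX 3.2069 tMaxY 0.6005 | tΔX 3.8637 tΔY 1.0353
    t=0.6005 [y] (5,5)
    t=1.6357 [y] (5,6)
    t=2.6710 [y] (5,7)
    t=3.2069 [x] (6,7)
    t=3.7063 [y] (6,8) — stop
  → r_3 = 3.7063
beam 4: φ=135°, α=165°
  cosα=-0.9659 sinα=0.2588 | (5,4) | tMaxX 0.1760 tMaxY 2.2409 | tΔX 1.0353 tΔY 3.8637
    t=0.1760 [x] (4,4)
    t=1.2113 [x] (3,4)
    t=2.2409 [y] (3,5)
    t=2.2465 [x] (2,5)
    t=3.2818 [x] (1,5) — stop
  → r_4 = 3.2818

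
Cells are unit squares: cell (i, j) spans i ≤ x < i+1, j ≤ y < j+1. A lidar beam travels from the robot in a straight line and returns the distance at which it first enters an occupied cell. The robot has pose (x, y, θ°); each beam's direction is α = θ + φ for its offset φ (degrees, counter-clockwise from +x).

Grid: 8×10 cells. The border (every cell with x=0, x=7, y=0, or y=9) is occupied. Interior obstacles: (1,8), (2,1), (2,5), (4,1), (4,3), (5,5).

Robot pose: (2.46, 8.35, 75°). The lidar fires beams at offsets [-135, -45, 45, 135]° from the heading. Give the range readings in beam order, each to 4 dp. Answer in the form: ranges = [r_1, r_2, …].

beam 1: φ=-135°, α=300°
  d=(0.5000,-0.8660)  start (2,8)  tX=1.0800 tY=0.4041  stride 1/|dx|=2.0000 1/|dy|=1.1547
    cross y-line → (2,7), t=0.4041
    cross x-line → (3,7), t=1.0800
    cross y-line → (3,6), t=1.5588
    cross y-line → (3,5), t=2.7135
    cross x-line → (4,5), t=3.0800
    cross y-line → (4,4), t=3.8682
    cross y-line → (4,3), t=5.0229 (wall)
  → r_1 = 5.0229
beam 2: φ=-45°, α=30°
  d=(0.8660,0.5000)  start (2,8)  tX=0.6235 tY=1.3000  stride 1/|dx|=1.1547 1/|dy|=2.0000
    cross x-line → (3,8), t=0.6235
    cross y-line → (3,9), t=1.3000 (wall)
  → r_2 = 1.3000
beam 3: φ=45°, α=120°
  d=(-0.5000,0.8660)  start (2,8)  tX=0.9200 tY=0.7506  stride 1/|dx|=2.0000 1/|dy|=1.1547
    cross y-line → (2,9), t=0.7506 (wall)
  → r_3 = 0.7506
beam 4: φ=135°, α=210°
  d=(-0.8660,-0.5000)  start (2,8)  tX=0.5312 tY=0.7000  stride 1/|dx|=1.1547 1/|dy|=2.0000
    cross x-line → (1,8), t=0.5312 (wall)
  → r_4 = 0.5312

ranges = [5.0229, 1.3000, 0.7506, 0.5312]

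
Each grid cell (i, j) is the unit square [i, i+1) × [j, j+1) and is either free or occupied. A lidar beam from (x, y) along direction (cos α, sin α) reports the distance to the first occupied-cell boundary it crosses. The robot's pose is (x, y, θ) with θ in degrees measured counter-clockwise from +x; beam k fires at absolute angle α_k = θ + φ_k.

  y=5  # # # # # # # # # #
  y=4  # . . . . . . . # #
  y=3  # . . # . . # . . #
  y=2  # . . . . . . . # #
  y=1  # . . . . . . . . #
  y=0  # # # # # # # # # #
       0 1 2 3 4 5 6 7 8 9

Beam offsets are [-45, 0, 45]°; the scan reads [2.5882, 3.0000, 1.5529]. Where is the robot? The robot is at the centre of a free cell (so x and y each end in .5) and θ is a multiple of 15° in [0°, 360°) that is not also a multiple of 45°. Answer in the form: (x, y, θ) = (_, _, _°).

Candidates: 28 free-cell centres × 16 headings = 448 poses. Raycast each; keep the one whose scan matches to 4 dp.
  (4.5, 2.5, 165°): beam 1 = 1.0000 ≠ 2.5882 ✗
  (5.5, 3.5, 210°): beam 1 = 1.5529 ≠ 2.5882 ✗
  (2.5, 1.5, 195°): beam 1 = 1.7321 ≠ 2.5882 ✗
  …
  (6.5, 2.5, 210°): r_1=2.5882, r_2=3.0000, r_3=1.5529 — all match ✓
No second candidate reproduces the full scan.

(x, y, θ) = (6.5, 2.5, 210°)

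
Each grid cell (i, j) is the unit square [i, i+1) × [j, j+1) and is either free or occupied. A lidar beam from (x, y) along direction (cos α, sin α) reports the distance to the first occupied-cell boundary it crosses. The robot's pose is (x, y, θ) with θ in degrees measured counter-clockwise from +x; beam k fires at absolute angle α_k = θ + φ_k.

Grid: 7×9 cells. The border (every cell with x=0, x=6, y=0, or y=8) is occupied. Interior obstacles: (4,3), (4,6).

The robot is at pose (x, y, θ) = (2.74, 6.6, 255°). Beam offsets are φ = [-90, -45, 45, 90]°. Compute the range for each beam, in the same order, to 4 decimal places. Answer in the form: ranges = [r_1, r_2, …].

ranges = [1.8014, 2.0092, 3.0022, 1.3044]

beam 1: φ=-90°, α=165°
  cosα=-0.9659 sinα=0.2588 | (2,6) | tMaxX 0.7661 tMaxY 1.5455 | tΔX 1.0353 tΔY 3.8637
    t=0.7661 [x] (1,6)
    t=1.5455 [y] (1,7)
    t=1.8014 [x] (0,7) — stop
  → r_1 = 1.8014
beam 2: φ=-45°, α=210°
  cosα=-0.8660 sinα=-0.5000 | (2,6) | tMaxX 0.8545 tMaxY 1.2000 | tΔX 1.1547 tΔY 2.0000
    t=0.8545 [x] (1,6)
    t=1.2000 [y] (1,5)
    t=2.0092 [x] (0,5) — stop
  → r_2 = 2.0092
beam 3: φ=45°, α=300°
  cosα=0.5000 sinα=-0.8660 | (2,6) | tMaxX 0.5200 tMaxY 0.6928 | tΔX 2.0000 tΔY 1.1547
    t=0.5200 [x] (3,6)
    t=0.6928 [y] (3,5)
    t=1.8475 [y] (3,4)
    t=2.5200 [x] (4,4)
    t=3.0022 [y] (4,3) — stop
  → r_3 = 3.0022
beam 4: φ=90°, α=345°
  cosα=0.9659 sinα=-0.2588 | (2,6) | tMaxX 0.2692 tMaxY 2.3182 | tΔX 1.0353 tΔY 3.8637
    t=0.2692 [x] (3,6)
    t=1.3044 [x] (4,6) — stop
  → r_4 = 1.3044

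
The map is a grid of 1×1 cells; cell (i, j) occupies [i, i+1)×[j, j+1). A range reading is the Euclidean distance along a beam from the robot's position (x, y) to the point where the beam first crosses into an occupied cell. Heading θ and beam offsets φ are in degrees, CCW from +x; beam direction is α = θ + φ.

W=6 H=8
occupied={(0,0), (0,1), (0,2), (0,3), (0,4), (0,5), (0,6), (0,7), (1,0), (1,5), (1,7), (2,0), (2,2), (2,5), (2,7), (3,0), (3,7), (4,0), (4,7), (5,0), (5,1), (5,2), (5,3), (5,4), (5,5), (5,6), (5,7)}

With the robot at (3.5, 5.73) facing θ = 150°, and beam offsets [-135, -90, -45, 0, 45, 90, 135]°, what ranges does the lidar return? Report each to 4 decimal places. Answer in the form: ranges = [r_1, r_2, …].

ranges = [1.5529, 1.4665, 1.3148, 2.5400, 0.5176, 5.0000, 4.8969]

beam 1: φ=-135°, α=15°
  cosα=0.9659 sinα=0.2588 | (3,5) | tMaxX 0.5176 tMaxY 1.0432 | tΔX 1.0353 tΔY 3.8637
    t=0.5176 [x] (4,5)
    t=1.0432 [y] (4,6)
    t=1.5529 [x] (5,6) — stop
  → r_1 = 1.5529
beam 2: φ=-90°, α=60°
  cosα=0.5000 sinα=0.8660 | (3,5) | tMaxX 1.0000 tMaxY 0.3118 | tΔX 2.0000 tΔY 1.1547
    t=0.3118 [y] (3,6)
    t=1.0000 [x] (4,6)
    t=1.4665 [y] (4,7) — stop
  → r_2 = 1.4665
beam 3: φ=-45°, α=105°
  cosα=-0.2588 sinα=0.9659 | (3,5) | tMaxX 1.9319 tMaxY 0.2795 | tΔX 3.8637 tΔY 1.0353
    t=0.2795 [y] (3,6)
    t=1.3148 [y] (3,7) — stop
  → r_3 = 1.3148
beam 4: φ=0°, α=150°
  cosα=-0.8660 sinα=0.5000 | (3,5) | tMaxX 0.5774 tMaxY 0.5400 | tΔX 1.1547 tΔY 2.0000
    t=0.5400 [y] (3,6)
    t=0.5774 [x] (2,6)
    t=1.7321 [x] (1,6)
    t=2.5400 [y] (1,7) — stop
  → r_4 = 2.5400
beam 5: φ=45°, α=195°
  cosα=-0.9659 sinα=-0.2588 | (3,5) | tMaxX 0.5176 tMaxY 2.8205 | tΔX 1.0353 tΔY 3.8637
    t=0.5176 [x] (2,5) — stop
  → r_5 = 0.5176
beam 6: φ=90°, α=240°
  cosα=-0.5000 sinα=-0.8660 | (3,5) | tMaxX 1.0000 tMaxY 0.8429 | tΔX 2.0000 tΔY 1.1547
    t=0.8429 [y] (3,4)
    t=1.0000 [x] (2,4)
    t=1.9976 [y] (2,3)
    t=3.0000 [x] (1,3)
    t=3.1523 [y] (1,2)
    t=4.3070 [y] (1,1)
    t=5.0000 [x] (0,1) — stop
  → r_6 = 5.0000
beam 7: φ=135°, α=285°
  cosα=0.2588 sinα=-0.9659 | (3,5) | tMaxX 1.9319 tMaxY 0.7558 | tΔX 3.8637 tΔY 1.0353
    t=0.7558 [y] (3,4)
    t=1.7910 [y] (3,3)
    t=1.9319 [x] (4,3)
    t=2.8263 [y] (4,2)
    t=3.8616 [y] (4,1)
    t=4.8969 [y] (4,0) — stop
  → r_7 = 4.8969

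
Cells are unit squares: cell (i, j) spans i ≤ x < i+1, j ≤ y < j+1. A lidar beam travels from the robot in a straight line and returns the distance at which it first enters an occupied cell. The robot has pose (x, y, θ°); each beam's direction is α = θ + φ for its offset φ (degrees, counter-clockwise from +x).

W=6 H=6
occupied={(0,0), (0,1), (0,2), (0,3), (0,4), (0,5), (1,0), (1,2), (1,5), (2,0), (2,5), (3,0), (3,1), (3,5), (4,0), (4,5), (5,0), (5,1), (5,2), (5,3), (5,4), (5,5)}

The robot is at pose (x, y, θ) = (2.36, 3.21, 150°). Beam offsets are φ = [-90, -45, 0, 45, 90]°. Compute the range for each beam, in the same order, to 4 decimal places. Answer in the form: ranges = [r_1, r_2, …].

ranges = [2.0669, 1.8531, 1.5704, 0.8114, 0.7200]

beam 1: φ=-90°, α=60°
  dir = (cos 60°, sin 60°) = (0.5000, 0.8660); from cell (2,3)
  next x-line at t=1.2800, next y-line at t=0.9122; Δt_x=2.0000, Δt_y=1.1547
    y: enter (2,4) at t=0.9122
    x: enter (3,4) at t=1.2800
    y: enter (3,5) at t=2.0669 ← occupied
  → r_1 = 2.0669
beam 2: φ=-45°, α=105°
  dir = (cos 105°, sin 105°) = (-0.2588, 0.9659); from cell (2,3)
  next x-line at t=1.3909, next y-line at t=0.8179; Δt_x=3.8637, Δt_y=1.0353
    y: enter (2,4) at t=0.8179
    x: enter (1,4) at t=1.3909
    y: enter (1,5) at t=1.8531 ← occupied
  → r_2 = 1.8531
beam 3: φ=0°, α=150°
  dir = (cos 150°, sin 150°) = (-0.8660, 0.5000); from cell (2,3)
  next x-line at t=0.4157, next y-line at t=1.5800; Δt_x=1.1547, Δt_y=2.0000
    x: enter (1,3) at t=0.4157
    x: enter (0,3) at t=1.5704 ← occupied
  → r_3 = 1.5704
beam 4: φ=45°, α=195°
  dir = (cos 195°, sin 195°) = (-0.9659, -0.2588); from cell (2,3)
  next x-line at t=0.3727, next y-line at t=0.8114; Δt_x=1.0353, Δt_y=3.8637
    x: enter (1,3) at t=0.3727
    y: enter (1,2) at t=0.8114 ← occupied
  → r_4 = 0.8114
beam 5: φ=90°, α=240°
  dir = (cos 240°, sin 240°) = (-0.5000, -0.8660); from cell (2,3)
  next x-line at t=0.7200, next y-line at t=0.2425; Δt_x=2.0000, Δt_y=1.1547
    y: enter (2,2) at t=0.2425
    x: enter (1,2) at t=0.7200 ← occupied
  → r_5 = 0.7200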